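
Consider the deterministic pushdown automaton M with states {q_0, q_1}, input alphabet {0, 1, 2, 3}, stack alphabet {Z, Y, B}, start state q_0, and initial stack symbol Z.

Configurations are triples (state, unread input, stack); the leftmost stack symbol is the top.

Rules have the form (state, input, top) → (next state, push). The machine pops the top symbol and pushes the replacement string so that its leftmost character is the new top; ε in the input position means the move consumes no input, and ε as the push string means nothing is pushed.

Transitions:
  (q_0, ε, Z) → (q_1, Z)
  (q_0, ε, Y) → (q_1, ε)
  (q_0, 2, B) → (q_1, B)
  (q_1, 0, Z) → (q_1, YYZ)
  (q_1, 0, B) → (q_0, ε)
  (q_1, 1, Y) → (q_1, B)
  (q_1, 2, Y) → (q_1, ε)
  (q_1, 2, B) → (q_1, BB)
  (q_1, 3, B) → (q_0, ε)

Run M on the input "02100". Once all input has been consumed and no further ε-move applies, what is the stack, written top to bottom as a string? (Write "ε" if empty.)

YYZ

(q_0, 02100, Z) ⊢ (q_1, 02100, Z) ⊢ (q_1, 2100, YYZ) ⊢ (q_1, 100, YZ) ⊢ (q_1, 00, BZ) ⊢ (q_0, 0, Z) ⊢ (q_1, 0, Z) ⊢ (q_1, ε, YYZ)
All input consumed in state q_1 with stack YYZ.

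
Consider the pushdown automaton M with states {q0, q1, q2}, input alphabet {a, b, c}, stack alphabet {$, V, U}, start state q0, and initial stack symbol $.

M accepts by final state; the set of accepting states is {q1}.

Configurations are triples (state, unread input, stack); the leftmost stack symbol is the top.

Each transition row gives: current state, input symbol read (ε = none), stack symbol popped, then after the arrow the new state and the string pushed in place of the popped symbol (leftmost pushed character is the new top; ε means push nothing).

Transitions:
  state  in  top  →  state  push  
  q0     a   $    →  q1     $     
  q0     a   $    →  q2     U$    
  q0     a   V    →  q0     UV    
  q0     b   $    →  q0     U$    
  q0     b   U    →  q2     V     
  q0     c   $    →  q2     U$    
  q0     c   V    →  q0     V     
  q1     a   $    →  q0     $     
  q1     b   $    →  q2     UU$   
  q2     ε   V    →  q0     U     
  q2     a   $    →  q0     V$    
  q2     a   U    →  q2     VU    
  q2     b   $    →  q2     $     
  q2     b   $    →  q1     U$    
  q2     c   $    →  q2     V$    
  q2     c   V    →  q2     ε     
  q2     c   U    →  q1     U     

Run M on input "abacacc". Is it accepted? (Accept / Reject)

One accepting computation: (q0, abacacc, $) ⊢ (q1, bacacc, $) ⊢ (q2, acacc, UU$) ⊢ (q2, cacc, VUU$) ⊢ (q2, acc, UU$) ⊢ (q2, cc, VUU$) ⊢ (q2, c, UU$) ⊢ (q1, ε, UU$)
All input consumed and state q1 ∈ F.

Accept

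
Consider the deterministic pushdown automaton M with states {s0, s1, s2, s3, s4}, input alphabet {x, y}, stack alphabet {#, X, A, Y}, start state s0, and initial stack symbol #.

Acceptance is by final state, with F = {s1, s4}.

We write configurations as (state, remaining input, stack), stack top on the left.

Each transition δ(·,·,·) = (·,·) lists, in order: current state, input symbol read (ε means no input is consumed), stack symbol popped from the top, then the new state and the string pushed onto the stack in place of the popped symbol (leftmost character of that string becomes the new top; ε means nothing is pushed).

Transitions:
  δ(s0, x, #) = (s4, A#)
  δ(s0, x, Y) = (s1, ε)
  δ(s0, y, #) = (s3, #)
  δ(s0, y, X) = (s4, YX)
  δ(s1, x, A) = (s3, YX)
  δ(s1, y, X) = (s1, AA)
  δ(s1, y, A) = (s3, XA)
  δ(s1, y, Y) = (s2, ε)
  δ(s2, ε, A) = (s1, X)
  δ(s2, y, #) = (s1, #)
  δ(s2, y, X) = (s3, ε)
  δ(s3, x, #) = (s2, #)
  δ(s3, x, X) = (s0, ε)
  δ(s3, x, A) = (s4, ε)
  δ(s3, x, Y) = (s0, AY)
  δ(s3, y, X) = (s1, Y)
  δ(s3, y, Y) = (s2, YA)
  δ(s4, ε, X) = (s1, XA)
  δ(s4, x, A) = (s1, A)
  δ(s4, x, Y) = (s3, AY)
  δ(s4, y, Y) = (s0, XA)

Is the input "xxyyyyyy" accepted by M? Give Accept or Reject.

Accept

(s0, xxyyyyyy, #)
  read x, top #: go to s4, push A# → (s4, xyyyyyy, A#)
  read x, top A: go to s1, push A → (s1, yyyyyy, A#)
  read y, top A: go to s3, push XA → (s3, yyyyy, XA#)
  read y, top X: go to s1, push Y → (s1, yyyy, YA#)
  read y, top Y: go to s2, push ε → (s2, yyy, A#)
  ε-move, top A: go to s1, push X → (s1, yyy, X#)
  read y, top X: go to s1, push AA → (s1, yy, AA#)
  read y, top A: go to s3, push XA → (s3, y, XAA#)
  read y, top X: go to s1, push Y → (s1, ε, YAA#)
All input consumed; state s1 ∈ F.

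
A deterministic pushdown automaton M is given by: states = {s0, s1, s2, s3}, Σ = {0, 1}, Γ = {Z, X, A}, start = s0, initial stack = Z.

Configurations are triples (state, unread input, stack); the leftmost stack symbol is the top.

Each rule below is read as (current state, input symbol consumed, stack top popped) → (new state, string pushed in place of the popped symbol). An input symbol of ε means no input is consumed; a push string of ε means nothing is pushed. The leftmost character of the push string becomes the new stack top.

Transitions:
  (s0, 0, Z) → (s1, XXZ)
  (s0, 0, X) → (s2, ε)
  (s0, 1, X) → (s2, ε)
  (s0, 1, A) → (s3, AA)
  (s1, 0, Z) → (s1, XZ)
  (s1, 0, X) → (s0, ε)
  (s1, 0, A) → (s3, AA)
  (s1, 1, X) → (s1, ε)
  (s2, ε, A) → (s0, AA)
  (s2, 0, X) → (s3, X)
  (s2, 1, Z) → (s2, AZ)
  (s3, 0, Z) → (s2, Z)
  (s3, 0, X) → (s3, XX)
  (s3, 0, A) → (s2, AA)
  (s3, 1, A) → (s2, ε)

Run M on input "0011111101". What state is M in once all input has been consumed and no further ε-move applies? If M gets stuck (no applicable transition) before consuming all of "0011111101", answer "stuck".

(s0, 0011111101, Z)
  read 0, top Z: go to s1, push XXZ → (s1, 011111101, XXZ)
  read 0, top X: go to s0, push ε → (s0, 11111101, XZ)
  read 1, top X: go to s2, push ε → (s2, 1111101, Z)
  read 1, top Z: go to s2, push AZ → (s2, 111101, AZ)
  ε-move, top A: go to s0, push AA → (s0, 111101, AAZ)
  read 1, top A: go to s3, push AA → (s3, 11101, AAAZ)
  read 1, top A: go to s2, push ε → (s2, 1101, AAZ)
  ε-move, top A: go to s0, push AA → (s0, 1101, AAAZ)
  read 1, top A: go to s3, push AA → (s3, 101, AAAAZ)
  read 1, top A: go to s2, push ε → (s2, 01, AAAZ)
  ε-move, top A: go to s0, push AA → (s0, 01, AAAAZ)
No transition for (s0, 0, top A); M blocks with input 01 remaining.

stuck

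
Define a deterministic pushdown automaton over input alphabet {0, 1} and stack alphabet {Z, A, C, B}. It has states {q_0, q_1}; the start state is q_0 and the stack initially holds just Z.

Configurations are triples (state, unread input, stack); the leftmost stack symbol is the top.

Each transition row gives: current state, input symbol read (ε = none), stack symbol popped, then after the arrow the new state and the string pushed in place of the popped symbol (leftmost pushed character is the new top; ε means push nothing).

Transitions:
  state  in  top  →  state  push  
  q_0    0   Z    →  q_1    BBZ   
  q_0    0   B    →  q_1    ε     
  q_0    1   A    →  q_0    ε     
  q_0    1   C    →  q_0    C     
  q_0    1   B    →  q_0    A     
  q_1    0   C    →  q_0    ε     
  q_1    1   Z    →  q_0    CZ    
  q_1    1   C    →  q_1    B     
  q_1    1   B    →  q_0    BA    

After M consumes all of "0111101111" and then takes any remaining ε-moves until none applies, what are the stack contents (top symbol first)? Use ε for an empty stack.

(q_0, 0111101111, Z)
  read 0, top Z: go to q_1, push BBZ → (q_1, 111101111, BBZ)
  read 1, top B: go to q_0, push BA → (q_0, 11101111, BABZ)
  read 1, top B: go to q_0, push A → (q_0, 1101111, AABZ)
  read 1, top A: go to q_0, push ε → (q_0, 101111, ABZ)
  read 1, top A: go to q_0, push ε → (q_0, 01111, BZ)
  read 0, top B: go to q_1, push ε → (q_1, 1111, Z)
  read 1, top Z: go to q_0, push CZ → (q_0, 111, CZ)
  read 1, top C: go to q_0, push C → (q_0, 11, CZ)
  read 1, top C: go to q_0, push C → (q_0, 1, CZ)
  read 1, top C: go to q_0, push C → (q_0, ε, CZ)
All input consumed in state q_0 with stack CZ.

CZ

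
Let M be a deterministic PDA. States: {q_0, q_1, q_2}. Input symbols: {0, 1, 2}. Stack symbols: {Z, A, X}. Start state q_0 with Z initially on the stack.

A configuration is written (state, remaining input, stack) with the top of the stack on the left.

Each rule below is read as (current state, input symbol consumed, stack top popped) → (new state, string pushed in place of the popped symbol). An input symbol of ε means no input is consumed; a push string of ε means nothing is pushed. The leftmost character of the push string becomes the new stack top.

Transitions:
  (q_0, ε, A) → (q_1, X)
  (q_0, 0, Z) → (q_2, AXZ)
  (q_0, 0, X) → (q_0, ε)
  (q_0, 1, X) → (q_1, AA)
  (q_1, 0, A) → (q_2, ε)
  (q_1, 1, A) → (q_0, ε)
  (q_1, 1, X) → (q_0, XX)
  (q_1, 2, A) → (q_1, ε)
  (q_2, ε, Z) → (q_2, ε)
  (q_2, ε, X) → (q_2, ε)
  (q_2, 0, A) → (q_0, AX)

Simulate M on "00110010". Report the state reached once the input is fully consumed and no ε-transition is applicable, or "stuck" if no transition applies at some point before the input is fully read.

q_0

(q_0, 00110010, Z) ⊢ (q_2, 0110010, AXZ) ⊢ (q_0, 110010, AXXZ) ⊢ (q_1, 110010, XXXZ) ⊢ (q_0, 10010, XXXXZ) ⊢ (q_1, 0010, AAXXXZ) ⊢ (q_2, 010, AXXXZ) ⊢ (q_0, 10, AXXXXZ) ⊢ (q_1, 10, XXXXXZ) ⊢ (q_0, 0, XXXXXXZ) ⊢ (q_0, ε, XXXXXZ)
All input consumed; M is in state q_0.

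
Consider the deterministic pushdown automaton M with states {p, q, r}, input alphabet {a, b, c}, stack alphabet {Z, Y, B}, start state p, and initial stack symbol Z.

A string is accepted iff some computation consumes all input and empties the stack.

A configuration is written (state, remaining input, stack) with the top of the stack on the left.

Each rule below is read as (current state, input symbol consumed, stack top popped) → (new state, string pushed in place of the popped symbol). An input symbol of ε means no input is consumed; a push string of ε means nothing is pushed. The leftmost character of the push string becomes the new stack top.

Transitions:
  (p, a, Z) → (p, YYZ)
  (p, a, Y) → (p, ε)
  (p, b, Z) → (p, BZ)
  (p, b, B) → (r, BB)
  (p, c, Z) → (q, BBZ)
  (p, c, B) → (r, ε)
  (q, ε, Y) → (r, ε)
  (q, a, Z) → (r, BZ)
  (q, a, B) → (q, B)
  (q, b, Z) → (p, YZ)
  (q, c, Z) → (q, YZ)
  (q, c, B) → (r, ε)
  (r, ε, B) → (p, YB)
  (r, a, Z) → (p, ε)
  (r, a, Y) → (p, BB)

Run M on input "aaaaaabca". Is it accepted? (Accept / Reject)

(p, aaaaaabca, Z)
  read a, top Z: go to p, push YYZ → (p, aaaaabca, YYZ)
  read a, top Y: go to p, push ε → (p, aaaabca, YZ)
  read a, top Y: go to p, push ε → (p, aaabca, Z)
  read a, top Z: go to p, push YYZ → (p, aabca, YYZ)
  read a, top Y: go to p, push ε → (p, abca, YZ)
  read a, top Y: go to p, push ε → (p, bca, Z)
  read b, top Z: go to p, push BZ → (p, ca, BZ)
  read c, top B: go to r, push ε → (r, a, Z)
  read a, top Z: go to p, push ε → (p, ε, ε)
All input consumed and the stack is empty.

Accept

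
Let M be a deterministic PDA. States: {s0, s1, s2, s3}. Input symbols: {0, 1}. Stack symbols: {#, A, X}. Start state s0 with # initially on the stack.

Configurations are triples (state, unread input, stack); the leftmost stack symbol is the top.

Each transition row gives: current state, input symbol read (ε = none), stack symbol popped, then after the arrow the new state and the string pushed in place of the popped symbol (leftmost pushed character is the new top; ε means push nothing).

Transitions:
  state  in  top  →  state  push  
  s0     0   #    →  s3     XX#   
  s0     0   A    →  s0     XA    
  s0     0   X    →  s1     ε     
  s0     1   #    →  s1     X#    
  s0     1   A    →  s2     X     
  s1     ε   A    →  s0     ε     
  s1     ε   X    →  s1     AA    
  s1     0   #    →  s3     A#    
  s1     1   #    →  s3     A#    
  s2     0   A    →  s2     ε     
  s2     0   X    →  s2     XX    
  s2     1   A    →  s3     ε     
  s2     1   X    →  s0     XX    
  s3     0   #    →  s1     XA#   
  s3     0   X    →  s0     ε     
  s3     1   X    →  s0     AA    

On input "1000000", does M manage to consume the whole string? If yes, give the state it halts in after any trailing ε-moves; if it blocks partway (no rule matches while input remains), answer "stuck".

s3

(s0, 1000000, #) ⊢ (s1, 000000, X#) ⊢ (s1, 000000, AA#) ⊢ (s0, 000000, A#) ⊢ (s0, 00000, XA#) ⊢ (s1, 0000, A#) ⊢ (s0, 0000, #) ⊢ (s3, 000, XX#) ⊢ (s0, 00, X#) ⊢ (s1, 0, #) ⊢ (s3, ε, A#)
All input consumed; M is in state s3.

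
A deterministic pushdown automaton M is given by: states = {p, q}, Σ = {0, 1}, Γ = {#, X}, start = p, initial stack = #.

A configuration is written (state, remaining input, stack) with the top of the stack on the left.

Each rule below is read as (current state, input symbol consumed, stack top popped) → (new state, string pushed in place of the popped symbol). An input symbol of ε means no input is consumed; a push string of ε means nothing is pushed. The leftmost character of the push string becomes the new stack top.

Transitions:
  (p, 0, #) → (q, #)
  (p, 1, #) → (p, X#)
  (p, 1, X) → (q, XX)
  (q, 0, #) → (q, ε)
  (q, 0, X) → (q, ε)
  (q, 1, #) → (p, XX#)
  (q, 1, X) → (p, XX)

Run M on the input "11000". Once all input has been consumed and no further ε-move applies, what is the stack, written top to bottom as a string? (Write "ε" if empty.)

ε

(p, 11000, #)
  read 1, top #: go to p, push X# → (p, 1000, X#)
  read 1, top X: go to q, push XX → (q, 000, XX#)
  read 0, top X: go to q, push ε → (q, 00, X#)
  read 0, top X: go to q, push ε → (q, 0, #)
  read 0, top #: go to q, push ε → (q, ε, ε)
All input consumed in state q with stack ε.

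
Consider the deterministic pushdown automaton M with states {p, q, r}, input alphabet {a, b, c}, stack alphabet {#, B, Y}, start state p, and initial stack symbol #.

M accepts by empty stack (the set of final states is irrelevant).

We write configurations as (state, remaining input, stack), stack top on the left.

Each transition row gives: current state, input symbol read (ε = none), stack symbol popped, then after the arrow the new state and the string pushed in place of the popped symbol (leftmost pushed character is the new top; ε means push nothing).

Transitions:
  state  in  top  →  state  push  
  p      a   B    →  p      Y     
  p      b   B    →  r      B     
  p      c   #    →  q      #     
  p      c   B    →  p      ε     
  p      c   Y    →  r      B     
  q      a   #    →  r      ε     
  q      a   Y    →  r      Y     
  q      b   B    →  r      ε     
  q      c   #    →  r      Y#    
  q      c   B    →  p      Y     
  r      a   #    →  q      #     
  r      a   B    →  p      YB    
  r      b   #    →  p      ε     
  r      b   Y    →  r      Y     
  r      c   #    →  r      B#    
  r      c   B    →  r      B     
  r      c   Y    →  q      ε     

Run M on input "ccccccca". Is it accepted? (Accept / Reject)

Accept

(p, ccccccca, #) ⊢ (q, cccccca, #) ⊢ (r, ccccca, Y#) ⊢ (q, cccca, #) ⊢ (r, ccca, Y#) ⊢ (q, cca, #) ⊢ (r, ca, Y#) ⊢ (q, a, #) ⊢ (r, ε, ε)
All input consumed and the stack is empty.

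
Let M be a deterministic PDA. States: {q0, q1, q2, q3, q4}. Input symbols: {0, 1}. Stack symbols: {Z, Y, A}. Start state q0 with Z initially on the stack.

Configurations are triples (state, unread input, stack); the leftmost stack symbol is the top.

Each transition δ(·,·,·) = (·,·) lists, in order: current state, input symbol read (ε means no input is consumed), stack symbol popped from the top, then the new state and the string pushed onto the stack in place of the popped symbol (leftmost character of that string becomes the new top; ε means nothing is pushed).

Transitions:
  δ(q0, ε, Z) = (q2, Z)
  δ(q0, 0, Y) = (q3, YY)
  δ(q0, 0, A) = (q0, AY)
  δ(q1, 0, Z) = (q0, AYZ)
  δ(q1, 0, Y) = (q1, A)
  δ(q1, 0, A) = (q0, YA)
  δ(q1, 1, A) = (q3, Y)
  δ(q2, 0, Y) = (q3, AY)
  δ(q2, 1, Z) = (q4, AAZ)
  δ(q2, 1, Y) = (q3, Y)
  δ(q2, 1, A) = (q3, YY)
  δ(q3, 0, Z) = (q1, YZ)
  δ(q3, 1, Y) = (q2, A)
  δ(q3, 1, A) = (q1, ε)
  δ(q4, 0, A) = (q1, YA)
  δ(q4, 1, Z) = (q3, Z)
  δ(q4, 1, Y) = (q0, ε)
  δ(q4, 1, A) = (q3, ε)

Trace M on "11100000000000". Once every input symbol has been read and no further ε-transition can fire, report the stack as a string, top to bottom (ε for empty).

AYYYYYYYYYYYZ

(q0, 11100000000000, Z) ⊢ (q2, 11100000000000, Z) ⊢ (q4, 1100000000000, AAZ) ⊢ (q3, 100000000000, AZ) ⊢ (q1, 00000000000, Z) ⊢ (q0, 0000000000, AYZ) ⊢ (q0, 000000000, AYYZ) ⊢ (q0, 00000000, AYYYZ) ⊢ (q0, 0000000, AYYYYZ) ⊢ (q0, 000000, AYYYYYZ) ⊢ (q0, 00000, AYYYYYYZ) ⊢ (q0, 0000, AYYYYYYYZ) ⊢ (q0, 000, AYYYYYYYYZ) ⊢ (q0, 00, AYYYYYYYYYZ) ⊢ (q0, 0, AYYYYYYYYYYZ) ⊢ (q0, ε, AYYYYYYYYYYYZ)
All input consumed in state q0 with stack AYYYYYYYYYYYZ.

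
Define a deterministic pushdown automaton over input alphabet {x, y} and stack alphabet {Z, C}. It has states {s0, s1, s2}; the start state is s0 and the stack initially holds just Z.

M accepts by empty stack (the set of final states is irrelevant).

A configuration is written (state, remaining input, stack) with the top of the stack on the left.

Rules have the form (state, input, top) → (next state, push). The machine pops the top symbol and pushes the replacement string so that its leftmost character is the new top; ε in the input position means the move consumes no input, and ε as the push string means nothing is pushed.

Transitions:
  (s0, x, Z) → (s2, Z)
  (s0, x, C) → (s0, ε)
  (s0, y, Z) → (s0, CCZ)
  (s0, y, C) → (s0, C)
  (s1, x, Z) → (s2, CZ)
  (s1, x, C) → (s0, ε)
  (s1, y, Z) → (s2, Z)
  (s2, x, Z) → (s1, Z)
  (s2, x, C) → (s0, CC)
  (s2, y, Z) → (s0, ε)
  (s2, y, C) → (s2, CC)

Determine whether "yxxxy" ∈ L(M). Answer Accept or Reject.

(s0, yxxxy, Z)
  read y, top Z: go to s0, push CCZ → (s0, xxxy, CCZ)
  read x, top C: go to s0, push ε → (s0, xxy, CZ)
  read x, top C: go to s0, push ε → (s0, xy, Z)
  read x, top Z: go to s2, push Z → (s2, y, Z)
  read y, top Z: go to s0, push ε → (s0, ε, ε)
All input consumed and the stack is empty.

Accept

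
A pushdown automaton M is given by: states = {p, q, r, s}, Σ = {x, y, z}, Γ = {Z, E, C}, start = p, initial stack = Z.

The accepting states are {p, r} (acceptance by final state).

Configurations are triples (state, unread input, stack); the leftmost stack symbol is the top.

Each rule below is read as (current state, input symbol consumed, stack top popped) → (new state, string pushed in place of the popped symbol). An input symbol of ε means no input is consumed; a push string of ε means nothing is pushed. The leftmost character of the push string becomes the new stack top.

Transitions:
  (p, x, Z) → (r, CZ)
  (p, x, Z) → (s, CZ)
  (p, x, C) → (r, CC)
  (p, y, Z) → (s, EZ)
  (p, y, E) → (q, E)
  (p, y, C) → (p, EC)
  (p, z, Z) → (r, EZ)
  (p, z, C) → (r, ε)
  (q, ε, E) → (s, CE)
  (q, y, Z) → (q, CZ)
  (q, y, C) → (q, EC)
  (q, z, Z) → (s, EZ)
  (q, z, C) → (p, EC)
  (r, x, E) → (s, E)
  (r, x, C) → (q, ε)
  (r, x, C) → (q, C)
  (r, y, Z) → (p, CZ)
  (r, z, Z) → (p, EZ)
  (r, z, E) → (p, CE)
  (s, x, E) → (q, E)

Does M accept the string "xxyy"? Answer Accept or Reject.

Reject

No computation consumes all input and reaches a final state.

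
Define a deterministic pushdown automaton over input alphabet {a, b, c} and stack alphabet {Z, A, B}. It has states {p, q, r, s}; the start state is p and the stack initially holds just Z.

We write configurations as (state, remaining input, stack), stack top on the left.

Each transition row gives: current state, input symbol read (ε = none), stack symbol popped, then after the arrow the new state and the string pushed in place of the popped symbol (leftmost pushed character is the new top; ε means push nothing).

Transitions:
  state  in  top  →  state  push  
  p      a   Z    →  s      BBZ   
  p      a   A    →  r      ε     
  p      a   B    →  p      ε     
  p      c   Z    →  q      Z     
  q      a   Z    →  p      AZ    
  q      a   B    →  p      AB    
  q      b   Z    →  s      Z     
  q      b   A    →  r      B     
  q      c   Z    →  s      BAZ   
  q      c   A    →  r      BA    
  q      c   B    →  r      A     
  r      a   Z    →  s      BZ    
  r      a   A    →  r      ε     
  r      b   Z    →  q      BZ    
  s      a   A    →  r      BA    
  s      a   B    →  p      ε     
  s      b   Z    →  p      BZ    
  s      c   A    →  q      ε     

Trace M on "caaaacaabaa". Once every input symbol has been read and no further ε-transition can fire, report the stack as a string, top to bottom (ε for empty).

(p, caaaacaabaa, Z)
  read c, top Z: go to q, push Z → (q, aaaacaabaa, Z)
  read a, top Z: go to p, push AZ → (p, aaacaabaa, AZ)
  read a, top A: go to r, push ε → (r, aacaabaa, Z)
  read a, top Z: go to s, push BZ → (s, acaabaa, BZ)
  read a, top B: go to p, push ε → (p, caabaa, Z)
  read c, top Z: go to q, push Z → (q, aabaa, Z)
  read a, top Z: go to p, push AZ → (p, abaa, AZ)
  read a, top A: go to r, push ε → (r, baa, Z)
  read b, top Z: go to q, push BZ → (q, aa, BZ)
  read a, top B: go to p, push AB → (p, a, ABZ)
  read a, top A: go to r, push ε → (r, ε, BZ)
All input consumed in state r with stack BZ.

BZ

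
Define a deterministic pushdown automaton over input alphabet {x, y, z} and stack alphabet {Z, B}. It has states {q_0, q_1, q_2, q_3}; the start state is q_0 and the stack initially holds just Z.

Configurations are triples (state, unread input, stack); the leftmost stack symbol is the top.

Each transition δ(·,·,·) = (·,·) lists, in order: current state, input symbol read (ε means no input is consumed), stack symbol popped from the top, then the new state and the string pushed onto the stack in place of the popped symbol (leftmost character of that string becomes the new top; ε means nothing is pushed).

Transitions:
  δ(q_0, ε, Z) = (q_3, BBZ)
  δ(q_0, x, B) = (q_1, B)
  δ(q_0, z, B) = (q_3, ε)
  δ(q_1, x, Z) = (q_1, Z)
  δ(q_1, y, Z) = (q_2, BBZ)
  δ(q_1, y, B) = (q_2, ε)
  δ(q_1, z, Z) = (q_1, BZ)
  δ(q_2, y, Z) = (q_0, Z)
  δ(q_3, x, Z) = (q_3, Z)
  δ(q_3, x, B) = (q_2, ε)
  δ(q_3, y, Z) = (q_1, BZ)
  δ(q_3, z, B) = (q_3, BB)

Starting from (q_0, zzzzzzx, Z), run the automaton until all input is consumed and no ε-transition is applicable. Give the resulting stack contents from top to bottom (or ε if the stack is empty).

(q_0, zzzzzzx, Z) ⊢ (q_3, zzzzzzx, BBZ) ⊢ (q_3, zzzzzx, BBBZ) ⊢ (q_3, zzzzx, BBBBZ) ⊢ (q_3, zzzx, BBBBBZ) ⊢ (q_3, zzx, BBBBBBZ) ⊢ (q_3, zx, BBBBBBBZ) ⊢ (q_3, x, BBBBBBBBZ) ⊢ (q_2, ε, BBBBBBBZ)
All input consumed in state q_2 with stack BBBBBBBZ.

BBBBBBBZ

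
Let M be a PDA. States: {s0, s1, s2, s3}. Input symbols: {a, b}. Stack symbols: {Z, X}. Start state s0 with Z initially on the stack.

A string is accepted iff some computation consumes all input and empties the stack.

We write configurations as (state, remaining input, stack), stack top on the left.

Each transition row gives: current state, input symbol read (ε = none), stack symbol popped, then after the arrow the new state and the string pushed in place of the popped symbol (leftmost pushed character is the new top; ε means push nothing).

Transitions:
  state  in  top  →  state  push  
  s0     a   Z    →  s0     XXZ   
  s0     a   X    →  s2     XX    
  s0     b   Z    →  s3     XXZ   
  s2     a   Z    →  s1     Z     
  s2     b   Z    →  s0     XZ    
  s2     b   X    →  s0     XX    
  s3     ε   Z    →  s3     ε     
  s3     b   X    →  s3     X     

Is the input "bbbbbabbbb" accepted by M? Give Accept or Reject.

No computation consumes all input and empties the stack.

Reject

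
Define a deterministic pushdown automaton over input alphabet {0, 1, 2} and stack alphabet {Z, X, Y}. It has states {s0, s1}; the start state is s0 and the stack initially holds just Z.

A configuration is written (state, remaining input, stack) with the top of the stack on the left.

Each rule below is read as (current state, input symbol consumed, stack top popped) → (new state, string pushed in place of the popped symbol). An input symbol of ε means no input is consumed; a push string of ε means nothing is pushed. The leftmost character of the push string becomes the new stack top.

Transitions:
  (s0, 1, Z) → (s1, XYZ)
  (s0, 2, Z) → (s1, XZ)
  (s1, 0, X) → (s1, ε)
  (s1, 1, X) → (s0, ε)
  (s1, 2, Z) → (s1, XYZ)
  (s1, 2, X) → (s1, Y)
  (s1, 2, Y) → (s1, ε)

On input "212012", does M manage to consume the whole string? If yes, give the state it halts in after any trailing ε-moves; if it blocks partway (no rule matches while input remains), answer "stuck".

(s0, 212012, Z)
  read 2, top Z: go to s1, push XZ → (s1, 12012, XZ)
  read 1, top X: go to s0, push ε → (s0, 2012, Z)
  read 2, top Z: go to s1, push XZ → (s1, 012, XZ)
  read 0, top X: go to s1, push ε → (s1, 12, Z)
No transition for (s1, 1, top Z); M blocks with input 12 remaining.

stuck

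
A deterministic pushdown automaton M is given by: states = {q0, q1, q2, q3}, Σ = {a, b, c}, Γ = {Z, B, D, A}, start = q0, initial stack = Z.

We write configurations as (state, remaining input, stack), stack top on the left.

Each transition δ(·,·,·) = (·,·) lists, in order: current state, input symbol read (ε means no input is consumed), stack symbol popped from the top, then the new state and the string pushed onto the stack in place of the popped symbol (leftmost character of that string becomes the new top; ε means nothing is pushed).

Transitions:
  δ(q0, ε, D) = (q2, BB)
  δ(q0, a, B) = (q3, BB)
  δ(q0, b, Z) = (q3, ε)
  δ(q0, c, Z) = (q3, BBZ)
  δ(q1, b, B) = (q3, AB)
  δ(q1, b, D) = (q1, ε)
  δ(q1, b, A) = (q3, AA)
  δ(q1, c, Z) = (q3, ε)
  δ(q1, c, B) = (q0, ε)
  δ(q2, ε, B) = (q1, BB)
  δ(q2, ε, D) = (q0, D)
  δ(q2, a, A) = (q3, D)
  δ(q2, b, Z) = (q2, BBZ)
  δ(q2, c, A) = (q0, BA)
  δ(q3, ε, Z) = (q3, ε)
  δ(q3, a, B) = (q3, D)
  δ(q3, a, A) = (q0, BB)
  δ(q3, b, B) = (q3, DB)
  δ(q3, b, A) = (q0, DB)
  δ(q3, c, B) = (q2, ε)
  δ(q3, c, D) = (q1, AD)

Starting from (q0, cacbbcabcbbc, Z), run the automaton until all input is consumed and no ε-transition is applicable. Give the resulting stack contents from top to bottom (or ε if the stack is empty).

BBBADBBBBADBZ

(q0, cacbbcabcbbc, Z)
  read c, top Z: go to q3, push BBZ → (q3, acbbcabcbbc, BBZ)
  read a, top B: go to q3, push D → (q3, cbbcabcbbc, DBZ)
  read c, top D: go to q1, push AD → (q1, bbcabcbbc, ADBZ)
  read b, top A: go to q3, push AA → (q3, bcabcbbc, AADBZ)
  read b, top A: go to q0, push DB → (q0, cabcbbc, DBADBZ)
  ε-move, top D: go to q2, push BB → (q2, cabcbbc, BBBADBZ)
  ε-move, top B: go to q1, push BB → (q1, cabcbbc, BBBBADBZ)
  read c, top B: go to q0, push ε → (q0, abcbbc, BBBADBZ)
  read a, top B: go to q3, push BB → (q3, bcbbc, BBBBADBZ)
  read b, top B: go to q3, push DB → (q3, cbbc, DBBBBADBZ)
  read c, top D: go to q1, push AD → (q1, bbc, ADBBBBADBZ)
  read b, top A: go to q3, push AA → (q3, bc, AADBBBBADBZ)
  read b, top A: go to q0, push DB → (q0, c, DBADBBBBADBZ)
  ε-move, top D: go to q2, push BB → (q2, c, BBBADBBBBADBZ)
  ε-move, top B: go to q1, push BB → (q1, c, BBBBADBBBBADBZ)
  read c, top B: go to q0, push ε → (q0, ε, BBBADBBBBADBZ)
All input consumed in state q0 with stack BBBADBBBBADBZ.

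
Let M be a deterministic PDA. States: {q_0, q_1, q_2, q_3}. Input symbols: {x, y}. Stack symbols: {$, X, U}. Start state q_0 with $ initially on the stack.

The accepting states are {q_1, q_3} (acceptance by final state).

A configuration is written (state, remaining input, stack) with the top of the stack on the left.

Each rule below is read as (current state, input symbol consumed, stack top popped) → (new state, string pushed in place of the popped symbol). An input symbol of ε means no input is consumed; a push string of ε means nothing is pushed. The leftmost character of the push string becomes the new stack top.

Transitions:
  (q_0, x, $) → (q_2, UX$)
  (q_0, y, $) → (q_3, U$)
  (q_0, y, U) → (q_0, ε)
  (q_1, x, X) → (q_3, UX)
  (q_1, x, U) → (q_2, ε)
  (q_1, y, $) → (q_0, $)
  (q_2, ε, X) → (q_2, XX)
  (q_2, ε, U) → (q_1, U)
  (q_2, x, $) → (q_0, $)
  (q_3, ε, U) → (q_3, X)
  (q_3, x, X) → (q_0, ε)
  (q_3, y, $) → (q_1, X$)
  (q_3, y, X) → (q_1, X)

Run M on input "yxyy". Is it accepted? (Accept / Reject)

Accept

(q_0, yxyy, $)
  read y, top $: go to q_3, push U$ → (q_3, xyy, U$)
  ε-move, top U: go to q_3, push X → (q_3, xyy, X$)
  read x, top X: go to q_0, push ε → (q_0, yy, $)
  read y, top $: go to q_3, push U$ → (q_3, y, U$)
  ε-move, top U: go to q_3, push X → (q_3, y, X$)
  read y, top X: go to q_1, push X → (q_1, ε, X$)
All input consumed; state q_1 ∈ F.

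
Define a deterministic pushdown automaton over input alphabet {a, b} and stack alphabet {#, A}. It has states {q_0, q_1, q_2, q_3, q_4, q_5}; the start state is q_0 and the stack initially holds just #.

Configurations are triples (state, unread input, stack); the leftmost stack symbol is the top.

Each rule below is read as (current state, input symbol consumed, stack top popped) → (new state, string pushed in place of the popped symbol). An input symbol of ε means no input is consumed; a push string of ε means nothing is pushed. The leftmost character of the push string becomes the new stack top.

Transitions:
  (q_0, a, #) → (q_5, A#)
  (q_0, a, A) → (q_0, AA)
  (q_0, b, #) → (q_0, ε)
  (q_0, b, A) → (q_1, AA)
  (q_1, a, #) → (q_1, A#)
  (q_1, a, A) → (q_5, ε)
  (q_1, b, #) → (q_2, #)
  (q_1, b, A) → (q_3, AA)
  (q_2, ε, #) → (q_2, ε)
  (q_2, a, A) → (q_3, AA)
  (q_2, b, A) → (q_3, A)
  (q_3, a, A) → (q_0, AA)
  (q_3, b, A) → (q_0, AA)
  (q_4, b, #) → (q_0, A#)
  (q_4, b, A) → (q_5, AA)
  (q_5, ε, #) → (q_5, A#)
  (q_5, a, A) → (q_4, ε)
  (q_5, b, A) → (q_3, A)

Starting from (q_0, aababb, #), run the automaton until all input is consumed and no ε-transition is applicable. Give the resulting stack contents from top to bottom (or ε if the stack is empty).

(q_0, aababb, #) ⊢ (q_5, ababb, A#) ⊢ (q_4, babb, #) ⊢ (q_0, abb, A#) ⊢ (q_0, bb, AA#) ⊢ (q_1, b, AAA#) ⊢ (q_3, ε, AAAA#)
All input consumed in state q_3 with stack AAAA#.

AAAA#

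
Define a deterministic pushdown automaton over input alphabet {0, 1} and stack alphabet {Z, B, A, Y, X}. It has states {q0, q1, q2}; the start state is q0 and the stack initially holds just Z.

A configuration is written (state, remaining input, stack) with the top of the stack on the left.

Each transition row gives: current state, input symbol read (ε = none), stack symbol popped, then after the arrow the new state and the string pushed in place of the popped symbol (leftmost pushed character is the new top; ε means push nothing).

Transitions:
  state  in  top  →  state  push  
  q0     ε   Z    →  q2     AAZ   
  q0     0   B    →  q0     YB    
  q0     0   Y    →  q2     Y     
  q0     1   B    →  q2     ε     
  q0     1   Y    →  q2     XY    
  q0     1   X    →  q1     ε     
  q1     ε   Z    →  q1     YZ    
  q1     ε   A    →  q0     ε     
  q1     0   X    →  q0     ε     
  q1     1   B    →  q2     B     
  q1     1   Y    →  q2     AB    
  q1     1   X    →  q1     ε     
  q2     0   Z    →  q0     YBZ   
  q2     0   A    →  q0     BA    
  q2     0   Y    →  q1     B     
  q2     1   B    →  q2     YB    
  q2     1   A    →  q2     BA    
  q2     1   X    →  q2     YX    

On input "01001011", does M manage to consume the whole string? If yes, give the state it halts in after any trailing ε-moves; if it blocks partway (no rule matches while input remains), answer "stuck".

stuck

(q0, 01001011, Z)
  ε-move, top Z: go to q2, push AAZ → (q2, 01001011, AAZ)
  read 0, top A: go to q0, push BA → (q0, 1001011, BAAZ)
  read 1, top B: go to q2, push ε → (q2, 001011, AAZ)
  read 0, top A: go to q0, push BA → (q0, 01011, BAAZ)
  read 0, top B: go to q0, push YB → (q0, 1011, YBAAZ)
  read 1, top Y: go to q2, push XY → (q2, 011, XYBAAZ)
No transition for (q2, 0, top X); M blocks with input 011 remaining.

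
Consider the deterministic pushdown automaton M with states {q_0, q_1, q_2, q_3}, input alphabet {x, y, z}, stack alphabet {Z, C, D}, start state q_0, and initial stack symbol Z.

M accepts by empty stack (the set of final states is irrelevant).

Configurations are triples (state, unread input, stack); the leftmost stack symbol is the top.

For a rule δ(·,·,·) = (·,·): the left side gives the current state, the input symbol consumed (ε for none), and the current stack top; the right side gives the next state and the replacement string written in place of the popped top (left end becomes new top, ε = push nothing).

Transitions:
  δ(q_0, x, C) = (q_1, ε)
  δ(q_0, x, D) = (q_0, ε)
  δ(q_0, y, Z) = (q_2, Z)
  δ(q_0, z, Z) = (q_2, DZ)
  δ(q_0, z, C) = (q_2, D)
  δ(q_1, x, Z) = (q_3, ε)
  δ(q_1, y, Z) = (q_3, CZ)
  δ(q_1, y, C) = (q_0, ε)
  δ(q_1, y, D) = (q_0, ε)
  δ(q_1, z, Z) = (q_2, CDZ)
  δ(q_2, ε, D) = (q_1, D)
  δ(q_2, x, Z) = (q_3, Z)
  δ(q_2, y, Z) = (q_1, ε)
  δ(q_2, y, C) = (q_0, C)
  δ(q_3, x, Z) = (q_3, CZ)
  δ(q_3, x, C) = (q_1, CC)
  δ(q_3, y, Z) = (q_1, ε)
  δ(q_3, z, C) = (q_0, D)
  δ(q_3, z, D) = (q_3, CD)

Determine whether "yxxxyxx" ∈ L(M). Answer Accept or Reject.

Accept

(q_0, yxxxyxx, Z)
  read y, top Z: go to q_2, push Z → (q_2, xxxyxx, Z)
  read x, top Z: go to q_3, push Z → (q_3, xxyxx, Z)
  read x, top Z: go to q_3, push CZ → (q_3, xyxx, CZ)
  read x, top C: go to q_1, push CC → (q_1, yxx, CCZ)
  read y, top C: go to q_0, push ε → (q_0, xx, CZ)
  read x, top C: go to q_1, push ε → (q_1, x, Z)
  read x, top Z: go to q_3, push ε → (q_3, ε, ε)
All input consumed and the stack is empty.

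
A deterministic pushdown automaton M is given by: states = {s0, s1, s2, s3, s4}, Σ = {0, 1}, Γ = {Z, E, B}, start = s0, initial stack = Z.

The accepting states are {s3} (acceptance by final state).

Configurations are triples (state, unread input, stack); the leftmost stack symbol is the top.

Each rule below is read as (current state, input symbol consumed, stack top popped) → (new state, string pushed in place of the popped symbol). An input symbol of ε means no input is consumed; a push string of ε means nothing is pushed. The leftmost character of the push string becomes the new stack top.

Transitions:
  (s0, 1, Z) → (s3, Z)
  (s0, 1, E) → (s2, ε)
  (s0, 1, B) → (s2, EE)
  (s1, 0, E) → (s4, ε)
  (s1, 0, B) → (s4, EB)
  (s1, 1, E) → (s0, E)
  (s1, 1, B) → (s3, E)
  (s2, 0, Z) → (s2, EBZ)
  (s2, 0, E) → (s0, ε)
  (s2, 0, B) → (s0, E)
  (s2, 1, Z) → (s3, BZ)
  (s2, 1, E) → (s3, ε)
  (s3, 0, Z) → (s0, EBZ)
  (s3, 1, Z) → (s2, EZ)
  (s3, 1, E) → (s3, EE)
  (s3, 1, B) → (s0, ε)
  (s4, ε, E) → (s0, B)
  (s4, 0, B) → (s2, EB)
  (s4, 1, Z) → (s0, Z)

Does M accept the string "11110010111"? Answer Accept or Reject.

Reject

(s0, 11110010111, Z) ⊢ (s3, 1110010111, Z) ⊢ (s2, 110010111, EZ) ⊢ (s3, 10010111, Z) ⊢ (s2, 0010111, EZ) ⊢ (s0, 010111, Z)
No transition applies at (s0, 010111, Z); input not fully consumed.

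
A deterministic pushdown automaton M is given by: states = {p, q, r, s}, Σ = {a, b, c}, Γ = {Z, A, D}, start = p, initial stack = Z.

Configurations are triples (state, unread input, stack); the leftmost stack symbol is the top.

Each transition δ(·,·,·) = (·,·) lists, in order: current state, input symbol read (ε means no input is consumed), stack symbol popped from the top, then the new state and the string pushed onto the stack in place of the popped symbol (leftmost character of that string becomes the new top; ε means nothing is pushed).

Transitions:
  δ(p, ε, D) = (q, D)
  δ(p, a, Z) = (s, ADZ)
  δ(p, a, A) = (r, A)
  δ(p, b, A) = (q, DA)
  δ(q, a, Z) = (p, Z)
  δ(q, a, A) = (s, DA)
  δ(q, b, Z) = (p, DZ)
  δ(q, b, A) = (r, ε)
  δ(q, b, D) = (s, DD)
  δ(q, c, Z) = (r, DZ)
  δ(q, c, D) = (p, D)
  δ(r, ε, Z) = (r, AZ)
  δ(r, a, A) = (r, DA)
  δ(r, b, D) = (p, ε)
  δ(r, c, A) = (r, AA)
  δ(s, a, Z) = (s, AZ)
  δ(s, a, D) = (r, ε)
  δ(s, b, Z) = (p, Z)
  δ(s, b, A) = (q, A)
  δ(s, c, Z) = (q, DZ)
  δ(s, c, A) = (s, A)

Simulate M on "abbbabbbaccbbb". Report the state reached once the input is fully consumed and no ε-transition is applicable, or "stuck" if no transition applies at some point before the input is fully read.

p

(p, abbbabbbaccbbb, Z) ⊢ (s, bbbabbbaccbbb, ADZ) ⊢ (q, bbabbbaccbbb, ADZ) ⊢ (r, babbbaccbbb, DZ) ⊢ (p, abbbaccbbb, Z) ⊢ (s, bbbaccbbb, ADZ) ⊢ (q, bbaccbbb, ADZ) ⊢ (r, baccbbb, DZ) ⊢ (p, accbbb, Z) ⊢ (s, ccbbb, ADZ) ⊢ (s, cbbb, ADZ) ⊢ (s, bbb, ADZ) ⊢ (q, bb, ADZ) ⊢ (r, b, DZ) ⊢ (p, ε, Z)
All input consumed; M is in state p.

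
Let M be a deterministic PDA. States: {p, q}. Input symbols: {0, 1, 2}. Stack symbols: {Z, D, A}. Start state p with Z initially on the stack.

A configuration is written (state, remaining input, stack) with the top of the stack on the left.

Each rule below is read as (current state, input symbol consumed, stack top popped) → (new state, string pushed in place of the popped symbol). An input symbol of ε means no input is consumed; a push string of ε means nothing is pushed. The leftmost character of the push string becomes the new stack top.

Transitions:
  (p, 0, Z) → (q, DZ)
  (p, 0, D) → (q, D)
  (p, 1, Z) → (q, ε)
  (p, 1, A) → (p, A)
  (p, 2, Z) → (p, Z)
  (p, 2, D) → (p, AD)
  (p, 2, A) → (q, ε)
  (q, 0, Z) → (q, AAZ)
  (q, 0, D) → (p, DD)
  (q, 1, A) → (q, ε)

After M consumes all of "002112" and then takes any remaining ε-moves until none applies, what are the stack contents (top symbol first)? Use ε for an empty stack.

(p, 002112, Z) ⊢ (q, 02112, DZ) ⊢ (p, 2112, DDZ) ⊢ (p, 112, ADDZ) ⊢ (p, 12, ADDZ) ⊢ (p, 2, ADDZ) ⊢ (q, ε, DDZ)
All input consumed in state q with stack DDZ.

DDZ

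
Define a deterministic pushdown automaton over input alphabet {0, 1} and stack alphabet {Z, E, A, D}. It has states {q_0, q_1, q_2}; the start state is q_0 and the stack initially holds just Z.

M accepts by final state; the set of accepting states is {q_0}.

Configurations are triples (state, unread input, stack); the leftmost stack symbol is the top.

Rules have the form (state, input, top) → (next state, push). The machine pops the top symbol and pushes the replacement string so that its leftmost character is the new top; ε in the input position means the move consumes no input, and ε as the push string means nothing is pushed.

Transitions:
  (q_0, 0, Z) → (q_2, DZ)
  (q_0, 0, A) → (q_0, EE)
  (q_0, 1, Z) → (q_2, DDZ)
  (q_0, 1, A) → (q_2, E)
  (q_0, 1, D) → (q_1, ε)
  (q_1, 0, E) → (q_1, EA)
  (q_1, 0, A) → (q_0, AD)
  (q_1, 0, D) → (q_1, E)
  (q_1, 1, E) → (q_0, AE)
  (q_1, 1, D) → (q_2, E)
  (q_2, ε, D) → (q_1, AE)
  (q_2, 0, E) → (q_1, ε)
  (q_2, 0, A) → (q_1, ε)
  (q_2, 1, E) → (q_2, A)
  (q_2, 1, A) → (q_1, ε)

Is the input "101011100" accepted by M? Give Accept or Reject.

(q_0, 101011100, Z)
  read 1, top Z: go to q_2, push DDZ → (q_2, 01011100, DDZ)
  ε-move, top D: go to q_1, push AE → (q_1, 01011100, AEDZ)
  read 0, top A: go to q_0, push AD → (q_0, 1011100, ADEDZ)
  read 1, top A: go to q_2, push E → (q_2, 011100, EDEDZ)
  read 0, top E: go to q_1, push ε → (q_1, 11100, DEDZ)
  read 1, top D: go to q_2, push E → (q_2, 1100, EEDZ)
  read 1, top E: go to q_2, push A → (q_2, 100, AEDZ)
  read 1, top A: go to q_1, push ε → (q_1, 00, EDZ)
  read 0, top E: go to q_1, push EA → (q_1, 0, EADZ)
  read 0, top E: go to q_1, push EA → (q_1, ε, EAADZ)
All input consumed; state q_1 ∉ F and no further ε-move applies.

Reject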